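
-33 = -33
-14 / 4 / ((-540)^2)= -7 / 583200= -0.00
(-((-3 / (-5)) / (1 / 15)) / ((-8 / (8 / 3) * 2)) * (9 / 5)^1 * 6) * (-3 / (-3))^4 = 81 / 5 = 16.20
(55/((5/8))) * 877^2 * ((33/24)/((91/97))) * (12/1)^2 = 1299926458512/91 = 14284906137.49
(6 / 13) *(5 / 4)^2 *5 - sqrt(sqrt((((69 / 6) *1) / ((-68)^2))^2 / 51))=-sqrt(46) *51^(3 / 4) / 6936 + 375 / 104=3.59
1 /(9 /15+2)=5 /13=0.38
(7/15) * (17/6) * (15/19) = 119/114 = 1.04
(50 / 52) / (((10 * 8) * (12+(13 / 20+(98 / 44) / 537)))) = 147675 / 155475944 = 0.00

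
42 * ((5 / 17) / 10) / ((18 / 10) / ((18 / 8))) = 105 / 68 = 1.54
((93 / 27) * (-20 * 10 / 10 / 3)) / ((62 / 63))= -23.33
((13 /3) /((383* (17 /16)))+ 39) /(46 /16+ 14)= 1219192 /527391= 2.31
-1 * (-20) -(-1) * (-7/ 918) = 18353/ 918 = 19.99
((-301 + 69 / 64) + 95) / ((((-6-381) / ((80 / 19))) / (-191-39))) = -175375 / 342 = -512.79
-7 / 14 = -1 / 2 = -0.50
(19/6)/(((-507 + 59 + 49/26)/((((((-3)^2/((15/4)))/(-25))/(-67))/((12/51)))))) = -4199/97141625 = -0.00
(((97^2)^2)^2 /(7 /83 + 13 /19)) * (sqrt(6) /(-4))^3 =-12359632778332467497 * sqrt(6) /12928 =-2341800256427299.87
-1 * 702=-702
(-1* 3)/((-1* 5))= 3/5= 0.60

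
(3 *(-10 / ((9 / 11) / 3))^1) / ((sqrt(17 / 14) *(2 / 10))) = -550 *sqrt(238) / 17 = -499.12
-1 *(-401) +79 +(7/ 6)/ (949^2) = 2593730887/ 5403606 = 480.00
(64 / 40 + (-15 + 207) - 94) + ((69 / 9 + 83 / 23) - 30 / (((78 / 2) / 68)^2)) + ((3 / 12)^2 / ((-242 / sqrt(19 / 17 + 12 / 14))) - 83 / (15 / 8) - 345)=-4309841 / 11661 - sqrt(27965) / 460768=-369.59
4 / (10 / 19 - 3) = -1.62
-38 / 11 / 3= -38 / 33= -1.15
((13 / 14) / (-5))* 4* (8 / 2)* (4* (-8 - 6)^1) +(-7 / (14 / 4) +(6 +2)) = 862 / 5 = 172.40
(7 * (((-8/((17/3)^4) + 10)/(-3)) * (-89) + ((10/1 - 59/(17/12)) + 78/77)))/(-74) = -2564109743/101979141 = -25.14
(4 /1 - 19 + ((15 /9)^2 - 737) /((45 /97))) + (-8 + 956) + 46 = -244481 /405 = -603.66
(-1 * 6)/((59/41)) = -246/59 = -4.17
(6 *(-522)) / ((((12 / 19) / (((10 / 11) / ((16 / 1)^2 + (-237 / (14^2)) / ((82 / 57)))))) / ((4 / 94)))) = -1594020960 / 2120177191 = -0.75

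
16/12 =4/3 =1.33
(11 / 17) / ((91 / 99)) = 0.70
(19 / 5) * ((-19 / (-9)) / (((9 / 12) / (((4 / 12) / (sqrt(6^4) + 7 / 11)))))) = 15884 / 163215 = 0.10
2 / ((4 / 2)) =1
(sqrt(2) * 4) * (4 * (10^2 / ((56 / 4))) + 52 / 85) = 165.09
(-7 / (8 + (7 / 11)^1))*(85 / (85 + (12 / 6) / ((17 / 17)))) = -1309 / 1653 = -0.79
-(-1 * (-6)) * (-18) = 108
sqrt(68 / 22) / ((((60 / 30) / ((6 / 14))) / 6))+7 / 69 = 7 / 69+9*sqrt(374) / 77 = 2.36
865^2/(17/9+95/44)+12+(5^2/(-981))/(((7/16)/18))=32298297424/174727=184850.07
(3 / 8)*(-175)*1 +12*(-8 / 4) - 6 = -765 / 8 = -95.62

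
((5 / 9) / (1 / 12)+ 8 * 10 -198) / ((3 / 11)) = -3674 / 9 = -408.22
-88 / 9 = -9.78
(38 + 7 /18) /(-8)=-691 /144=-4.80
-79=-79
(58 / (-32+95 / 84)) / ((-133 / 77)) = 1.09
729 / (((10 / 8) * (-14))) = -41.66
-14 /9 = -1.56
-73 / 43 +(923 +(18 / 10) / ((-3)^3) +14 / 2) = 598712 / 645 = 928.24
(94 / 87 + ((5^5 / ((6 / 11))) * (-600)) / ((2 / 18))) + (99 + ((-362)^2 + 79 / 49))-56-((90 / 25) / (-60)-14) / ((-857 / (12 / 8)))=-11254786224888667 / 365339100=-30806410.33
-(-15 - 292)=307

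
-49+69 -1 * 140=-120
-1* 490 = -490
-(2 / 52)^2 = -0.00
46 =46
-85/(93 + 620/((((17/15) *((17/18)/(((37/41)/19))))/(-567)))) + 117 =408459983924/3490947417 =117.01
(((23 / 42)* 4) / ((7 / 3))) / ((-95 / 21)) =-0.21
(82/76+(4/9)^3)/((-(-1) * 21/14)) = 32321/41553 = 0.78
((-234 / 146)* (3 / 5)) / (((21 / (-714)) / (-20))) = -47736 / 73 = -653.92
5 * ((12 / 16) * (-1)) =-15 / 4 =-3.75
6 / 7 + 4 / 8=19 / 14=1.36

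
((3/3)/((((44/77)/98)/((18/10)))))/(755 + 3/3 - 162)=343/660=0.52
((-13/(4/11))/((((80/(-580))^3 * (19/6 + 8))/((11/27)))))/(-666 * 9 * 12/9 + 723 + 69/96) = -38363897/560995020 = -0.07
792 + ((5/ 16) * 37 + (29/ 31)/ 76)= 7572889/ 9424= 803.57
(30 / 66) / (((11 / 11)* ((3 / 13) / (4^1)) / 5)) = 1300 / 33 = 39.39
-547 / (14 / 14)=-547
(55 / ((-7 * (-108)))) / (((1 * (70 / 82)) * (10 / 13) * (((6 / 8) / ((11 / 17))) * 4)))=64493 / 2698920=0.02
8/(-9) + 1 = 0.11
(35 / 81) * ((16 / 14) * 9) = 40 / 9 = 4.44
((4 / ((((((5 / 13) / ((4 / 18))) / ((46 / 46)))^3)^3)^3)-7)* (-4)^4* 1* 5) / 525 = -776382585697556589611082323557229487820474667776 / 45491176734262751545689759738743305206298828125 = -17.07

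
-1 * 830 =-830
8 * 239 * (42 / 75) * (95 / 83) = 508592 / 415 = 1225.52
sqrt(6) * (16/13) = 16 * sqrt(6)/13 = 3.01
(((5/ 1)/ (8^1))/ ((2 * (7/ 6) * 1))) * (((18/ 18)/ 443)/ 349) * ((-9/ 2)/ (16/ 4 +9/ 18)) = -15/ 8657992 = -0.00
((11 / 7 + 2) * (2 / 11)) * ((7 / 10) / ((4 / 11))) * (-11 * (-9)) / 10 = 99 / 8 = 12.38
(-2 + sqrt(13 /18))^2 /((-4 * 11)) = -85 /792 + sqrt(26) /66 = -0.03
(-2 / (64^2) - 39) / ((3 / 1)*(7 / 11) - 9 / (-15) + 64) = -4393015 / 7491584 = -0.59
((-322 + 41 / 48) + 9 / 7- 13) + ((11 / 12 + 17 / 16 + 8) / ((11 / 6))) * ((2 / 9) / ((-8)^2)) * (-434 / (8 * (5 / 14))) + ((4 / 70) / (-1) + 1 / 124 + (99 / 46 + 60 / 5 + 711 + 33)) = 534266481041 / 1264919040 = 422.37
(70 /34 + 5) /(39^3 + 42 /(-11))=440 /3697313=0.00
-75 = -75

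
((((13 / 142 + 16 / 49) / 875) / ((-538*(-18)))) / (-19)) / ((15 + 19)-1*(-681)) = -2909 / 800952757605000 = -0.00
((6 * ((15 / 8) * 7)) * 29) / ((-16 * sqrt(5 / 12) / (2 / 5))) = -1827 * sqrt(15) / 80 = -88.45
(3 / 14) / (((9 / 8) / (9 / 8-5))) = -31 / 42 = -0.74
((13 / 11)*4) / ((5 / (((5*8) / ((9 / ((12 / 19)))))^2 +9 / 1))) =15.96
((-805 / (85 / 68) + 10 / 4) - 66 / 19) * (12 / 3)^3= -784288 / 19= -41278.32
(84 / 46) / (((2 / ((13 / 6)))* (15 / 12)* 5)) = 0.32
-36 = -36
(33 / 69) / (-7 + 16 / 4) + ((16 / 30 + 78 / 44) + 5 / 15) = 18823 / 7590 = 2.48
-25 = -25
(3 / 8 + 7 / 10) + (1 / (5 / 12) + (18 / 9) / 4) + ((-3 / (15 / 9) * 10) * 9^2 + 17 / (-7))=-407807 / 280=-1456.45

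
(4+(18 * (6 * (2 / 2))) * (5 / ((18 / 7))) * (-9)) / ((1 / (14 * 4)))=-105616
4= 4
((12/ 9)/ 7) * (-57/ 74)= -38/ 259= -0.15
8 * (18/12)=12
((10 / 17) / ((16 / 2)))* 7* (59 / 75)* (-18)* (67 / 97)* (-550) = 4565715 / 1649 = 2768.78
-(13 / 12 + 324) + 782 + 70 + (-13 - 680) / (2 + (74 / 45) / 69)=1739069 / 9426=184.50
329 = 329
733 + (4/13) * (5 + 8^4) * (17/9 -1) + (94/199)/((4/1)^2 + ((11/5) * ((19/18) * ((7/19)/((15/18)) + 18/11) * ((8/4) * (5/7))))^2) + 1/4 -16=4999202076701/2718585168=1838.90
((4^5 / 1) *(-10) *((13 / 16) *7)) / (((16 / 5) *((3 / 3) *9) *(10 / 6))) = -3640 / 3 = -1213.33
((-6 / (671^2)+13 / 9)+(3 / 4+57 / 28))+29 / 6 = 257087233 / 28365183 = 9.06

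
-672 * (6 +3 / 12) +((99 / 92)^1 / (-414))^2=-4200.00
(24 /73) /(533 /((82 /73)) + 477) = 48 /138919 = 0.00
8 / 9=0.89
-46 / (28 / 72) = -828 / 7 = -118.29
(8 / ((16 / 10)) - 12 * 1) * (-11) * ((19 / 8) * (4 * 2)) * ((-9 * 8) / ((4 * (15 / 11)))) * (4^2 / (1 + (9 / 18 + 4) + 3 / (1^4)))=-3089856 / 85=-36351.25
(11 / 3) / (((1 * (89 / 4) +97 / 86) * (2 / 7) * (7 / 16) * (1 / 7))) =105952 / 12063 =8.78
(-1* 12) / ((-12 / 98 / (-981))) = -96138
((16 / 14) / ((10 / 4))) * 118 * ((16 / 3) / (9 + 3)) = 7552 / 315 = 23.97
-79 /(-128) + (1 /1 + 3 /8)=255 /128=1.99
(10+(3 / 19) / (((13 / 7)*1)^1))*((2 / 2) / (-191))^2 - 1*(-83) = 747899472 / 9010807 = 83.00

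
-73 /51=-1.43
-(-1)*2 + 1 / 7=15 / 7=2.14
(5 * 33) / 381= 55 / 127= 0.43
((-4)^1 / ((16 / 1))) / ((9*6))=-1 / 216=-0.00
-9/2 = -4.50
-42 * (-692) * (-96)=-2790144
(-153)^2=23409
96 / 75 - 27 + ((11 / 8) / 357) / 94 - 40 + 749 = 4585902323 / 6711600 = 683.28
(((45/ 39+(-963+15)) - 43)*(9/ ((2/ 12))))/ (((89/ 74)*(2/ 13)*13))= -25710264/ 1157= -22221.49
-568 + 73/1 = -495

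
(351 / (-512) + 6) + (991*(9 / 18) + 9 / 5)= 1286693 / 2560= 502.61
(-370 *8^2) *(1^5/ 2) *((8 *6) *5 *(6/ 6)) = -2841600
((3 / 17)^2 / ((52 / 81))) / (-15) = -243 / 75140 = -0.00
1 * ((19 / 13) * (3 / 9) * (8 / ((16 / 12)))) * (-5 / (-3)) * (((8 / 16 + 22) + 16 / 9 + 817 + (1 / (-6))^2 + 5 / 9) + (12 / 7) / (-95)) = 20153723 / 4914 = 4101.29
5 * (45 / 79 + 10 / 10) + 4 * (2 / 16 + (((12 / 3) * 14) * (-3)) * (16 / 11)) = -1684307 / 1738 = -969.11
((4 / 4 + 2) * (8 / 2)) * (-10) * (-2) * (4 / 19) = 50.53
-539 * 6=-3234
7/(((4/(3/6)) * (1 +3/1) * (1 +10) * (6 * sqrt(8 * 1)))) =7 * sqrt(2)/8448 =0.00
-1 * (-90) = 90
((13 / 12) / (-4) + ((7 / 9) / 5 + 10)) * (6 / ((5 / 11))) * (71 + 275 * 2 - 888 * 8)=-169178207 / 200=-845891.04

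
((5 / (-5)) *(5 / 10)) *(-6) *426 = 1278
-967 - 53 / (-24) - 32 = -23923 / 24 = -996.79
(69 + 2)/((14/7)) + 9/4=37.75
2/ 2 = 1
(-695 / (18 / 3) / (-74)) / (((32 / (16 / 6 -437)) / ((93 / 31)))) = -63.74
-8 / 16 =-1 / 2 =-0.50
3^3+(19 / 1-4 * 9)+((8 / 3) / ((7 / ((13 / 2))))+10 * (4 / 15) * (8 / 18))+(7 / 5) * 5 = 3905 / 189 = 20.66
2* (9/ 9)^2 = 2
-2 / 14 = -1 / 7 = -0.14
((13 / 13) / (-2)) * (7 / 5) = -7 / 10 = -0.70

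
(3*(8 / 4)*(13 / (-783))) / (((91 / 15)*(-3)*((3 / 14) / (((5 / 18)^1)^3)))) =625 / 1141614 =0.00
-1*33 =-33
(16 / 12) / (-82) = -2 / 123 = -0.02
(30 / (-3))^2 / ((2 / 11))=550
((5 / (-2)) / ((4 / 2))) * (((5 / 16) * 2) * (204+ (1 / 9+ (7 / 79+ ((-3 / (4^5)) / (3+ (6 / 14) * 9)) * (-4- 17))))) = -59470798525 / 372768768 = -159.54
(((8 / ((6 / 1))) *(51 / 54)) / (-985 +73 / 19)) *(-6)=646 / 83889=0.01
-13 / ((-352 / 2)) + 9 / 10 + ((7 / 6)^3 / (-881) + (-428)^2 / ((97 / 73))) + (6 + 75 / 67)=137868.22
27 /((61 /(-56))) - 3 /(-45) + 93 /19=-344666 /17385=-19.83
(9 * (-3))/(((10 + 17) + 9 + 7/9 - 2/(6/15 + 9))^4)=-864420850107/57230078566591921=-0.00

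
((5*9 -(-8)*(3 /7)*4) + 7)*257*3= 354660 /7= 50665.71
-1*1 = -1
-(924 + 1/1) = -925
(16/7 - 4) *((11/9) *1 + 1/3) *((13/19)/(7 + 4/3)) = -104/475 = -0.22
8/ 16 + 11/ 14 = 9/ 7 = 1.29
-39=-39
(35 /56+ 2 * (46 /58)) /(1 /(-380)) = -48735 /58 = -840.26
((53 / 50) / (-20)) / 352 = -53 / 352000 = -0.00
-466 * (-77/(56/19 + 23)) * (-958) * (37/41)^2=-1078908.38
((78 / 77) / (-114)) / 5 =-13 / 7315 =-0.00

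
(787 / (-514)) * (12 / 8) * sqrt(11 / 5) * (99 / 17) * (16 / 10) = -467478 * sqrt(55) / 109225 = -31.74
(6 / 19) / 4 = 3 / 38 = 0.08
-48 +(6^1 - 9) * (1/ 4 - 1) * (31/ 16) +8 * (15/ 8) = -1833/ 64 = -28.64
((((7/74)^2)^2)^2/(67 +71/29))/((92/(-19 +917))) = 75063473821/83304997511438623744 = 0.00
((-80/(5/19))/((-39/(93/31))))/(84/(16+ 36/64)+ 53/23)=1852880/584441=3.17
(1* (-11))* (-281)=3091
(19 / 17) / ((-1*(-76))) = 1 / 68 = 0.01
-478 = -478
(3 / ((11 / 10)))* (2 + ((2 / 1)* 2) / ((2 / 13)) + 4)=960 / 11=87.27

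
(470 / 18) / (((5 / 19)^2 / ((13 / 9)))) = 220571 / 405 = 544.62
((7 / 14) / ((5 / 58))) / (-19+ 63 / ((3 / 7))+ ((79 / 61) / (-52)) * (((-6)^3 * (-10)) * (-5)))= 22997 / 1574020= 0.01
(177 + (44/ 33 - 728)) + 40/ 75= -8237/ 15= -549.13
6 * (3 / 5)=18 / 5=3.60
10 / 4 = 5 / 2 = 2.50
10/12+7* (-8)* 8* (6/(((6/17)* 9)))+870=443/18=24.61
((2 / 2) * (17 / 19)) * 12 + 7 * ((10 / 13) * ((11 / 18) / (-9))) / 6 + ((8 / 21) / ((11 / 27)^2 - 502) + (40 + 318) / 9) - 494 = -136351088838281 / 307410636078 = -443.55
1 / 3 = 0.33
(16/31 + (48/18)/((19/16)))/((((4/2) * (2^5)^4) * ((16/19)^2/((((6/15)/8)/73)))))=1159/911204155392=0.00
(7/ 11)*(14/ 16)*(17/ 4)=833/ 352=2.37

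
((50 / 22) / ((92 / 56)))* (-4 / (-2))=700 / 253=2.77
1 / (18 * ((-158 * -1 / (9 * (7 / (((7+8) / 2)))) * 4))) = 7 / 9480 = 0.00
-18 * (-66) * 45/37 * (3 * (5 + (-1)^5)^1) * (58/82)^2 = 539518320/62197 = 8674.35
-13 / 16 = -0.81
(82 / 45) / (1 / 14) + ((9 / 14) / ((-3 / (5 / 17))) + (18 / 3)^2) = 61.45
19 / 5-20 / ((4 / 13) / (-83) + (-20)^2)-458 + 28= -229959744 / 539495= -426.25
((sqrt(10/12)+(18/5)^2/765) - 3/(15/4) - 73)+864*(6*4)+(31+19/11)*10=sqrt(30)/6+490629321/23375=20990.40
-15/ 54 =-0.28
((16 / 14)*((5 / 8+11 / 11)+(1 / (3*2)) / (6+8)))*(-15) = -1375 / 49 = -28.06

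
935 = 935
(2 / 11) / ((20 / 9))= 9 / 110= 0.08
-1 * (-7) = 7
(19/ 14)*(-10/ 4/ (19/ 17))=-3.04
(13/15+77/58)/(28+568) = 0.00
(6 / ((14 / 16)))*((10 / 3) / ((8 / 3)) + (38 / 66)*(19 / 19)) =964 / 77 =12.52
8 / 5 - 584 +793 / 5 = -2119 / 5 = -423.80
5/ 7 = 0.71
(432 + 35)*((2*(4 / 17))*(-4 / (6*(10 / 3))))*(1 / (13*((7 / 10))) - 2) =642592 / 7735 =83.08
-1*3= -3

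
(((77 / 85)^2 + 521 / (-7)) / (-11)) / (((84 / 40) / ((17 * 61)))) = 454172084 / 137445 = 3304.39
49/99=0.49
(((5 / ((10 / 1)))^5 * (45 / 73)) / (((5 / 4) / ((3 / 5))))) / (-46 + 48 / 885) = -59 / 293168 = -0.00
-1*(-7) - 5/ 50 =69/ 10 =6.90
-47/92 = -0.51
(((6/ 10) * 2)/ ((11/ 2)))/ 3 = 4/ 55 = 0.07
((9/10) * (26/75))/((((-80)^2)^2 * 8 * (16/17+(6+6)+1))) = 221/3235840000000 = 0.00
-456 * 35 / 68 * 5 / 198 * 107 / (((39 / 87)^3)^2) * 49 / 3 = -10369540084409975 / 8123519547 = -1276483.67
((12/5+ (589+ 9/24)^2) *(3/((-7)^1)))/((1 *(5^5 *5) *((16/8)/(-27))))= 9003708333/70000000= 128.62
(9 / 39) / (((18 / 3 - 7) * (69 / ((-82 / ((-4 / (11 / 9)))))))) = -0.08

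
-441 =-441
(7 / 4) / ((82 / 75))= 525 / 328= 1.60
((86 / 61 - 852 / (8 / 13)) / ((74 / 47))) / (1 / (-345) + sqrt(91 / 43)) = -943944306975 * sqrt(3913) / 97784362496 - 117651029565 / 97784362496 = -605.06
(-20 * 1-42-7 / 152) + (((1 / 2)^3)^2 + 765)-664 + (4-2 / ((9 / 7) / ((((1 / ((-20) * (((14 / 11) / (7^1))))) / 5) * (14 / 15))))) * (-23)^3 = -203560812779 / 4104000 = -49600.59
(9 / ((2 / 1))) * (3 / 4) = 27 / 8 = 3.38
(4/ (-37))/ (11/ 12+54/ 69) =-1104/ 17353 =-0.06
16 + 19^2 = 377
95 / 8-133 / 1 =-969 / 8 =-121.12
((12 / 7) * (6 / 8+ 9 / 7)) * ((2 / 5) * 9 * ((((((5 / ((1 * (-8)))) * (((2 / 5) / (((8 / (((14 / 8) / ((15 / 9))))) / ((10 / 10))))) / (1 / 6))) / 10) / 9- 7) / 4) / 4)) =-4926339 / 896000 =-5.50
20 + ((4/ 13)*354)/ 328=10837/ 533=20.33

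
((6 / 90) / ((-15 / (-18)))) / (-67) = -2 / 1675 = -0.00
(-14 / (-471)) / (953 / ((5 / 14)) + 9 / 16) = 1120 / 100566507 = 0.00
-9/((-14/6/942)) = 25434/7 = 3633.43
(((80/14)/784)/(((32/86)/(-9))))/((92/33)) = -63855/1009792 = -0.06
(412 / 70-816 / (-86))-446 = -648092 / 1505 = -430.63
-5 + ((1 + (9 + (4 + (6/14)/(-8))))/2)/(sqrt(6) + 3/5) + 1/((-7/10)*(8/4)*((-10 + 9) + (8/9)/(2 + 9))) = -2378235/479024 + 19525*sqrt(6)/15792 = -1.94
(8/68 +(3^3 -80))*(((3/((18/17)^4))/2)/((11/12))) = -4416787/64152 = -68.85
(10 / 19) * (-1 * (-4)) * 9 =360 / 19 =18.95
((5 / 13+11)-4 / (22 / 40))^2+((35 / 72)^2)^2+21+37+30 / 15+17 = 51637008812977 / 549543481344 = 93.96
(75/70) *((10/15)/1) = 5/7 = 0.71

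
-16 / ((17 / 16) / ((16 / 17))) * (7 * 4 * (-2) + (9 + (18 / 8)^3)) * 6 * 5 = 4375680 / 289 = 15140.76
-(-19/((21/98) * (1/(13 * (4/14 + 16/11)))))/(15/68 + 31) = 4501328/70059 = 64.25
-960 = -960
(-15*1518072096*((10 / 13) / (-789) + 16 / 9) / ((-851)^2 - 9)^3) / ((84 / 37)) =-79973065878595 / 1704353126825099692032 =-0.00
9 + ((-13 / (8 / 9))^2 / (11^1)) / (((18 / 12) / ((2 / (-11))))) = 12861 / 1936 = 6.64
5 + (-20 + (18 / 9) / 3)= -43 / 3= -14.33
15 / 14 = 1.07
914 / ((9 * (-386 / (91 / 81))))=-41587 / 140697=-0.30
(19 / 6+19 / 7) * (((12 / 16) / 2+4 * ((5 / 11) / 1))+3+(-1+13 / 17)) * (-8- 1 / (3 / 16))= -9159995 / 23562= -388.76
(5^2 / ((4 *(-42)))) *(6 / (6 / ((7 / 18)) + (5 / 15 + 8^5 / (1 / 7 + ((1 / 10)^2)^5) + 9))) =-150000000105 / 38539328000002912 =-0.00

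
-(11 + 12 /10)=-61 /5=-12.20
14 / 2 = 7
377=377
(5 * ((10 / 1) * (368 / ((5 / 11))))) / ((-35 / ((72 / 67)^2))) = -41969664 / 31423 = -1335.64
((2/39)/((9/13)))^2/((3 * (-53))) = -4/115911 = -0.00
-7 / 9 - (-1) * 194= 193.22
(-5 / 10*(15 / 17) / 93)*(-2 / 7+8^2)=-1115 / 3689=-0.30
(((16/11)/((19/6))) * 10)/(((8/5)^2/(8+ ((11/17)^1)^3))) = 15238125/1026817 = 14.84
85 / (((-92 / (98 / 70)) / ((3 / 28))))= -51 / 368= -0.14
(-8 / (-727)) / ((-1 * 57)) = -0.00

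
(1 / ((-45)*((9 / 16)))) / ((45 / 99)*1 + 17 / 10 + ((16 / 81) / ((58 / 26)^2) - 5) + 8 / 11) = 296032 / 15574753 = 0.02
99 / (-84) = -33 / 28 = -1.18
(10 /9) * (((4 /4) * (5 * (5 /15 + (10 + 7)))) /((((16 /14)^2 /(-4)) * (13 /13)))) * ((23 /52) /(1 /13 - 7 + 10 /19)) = 1391845 /68256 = 20.39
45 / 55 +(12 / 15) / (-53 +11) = 923 / 1155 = 0.80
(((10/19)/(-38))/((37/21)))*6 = -630/13357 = -0.05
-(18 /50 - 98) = 2441 /25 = 97.64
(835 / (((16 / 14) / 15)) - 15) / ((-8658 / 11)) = -24695 / 1776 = -13.90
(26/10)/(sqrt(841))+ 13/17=2106/2465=0.85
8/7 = 1.14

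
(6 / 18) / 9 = 1 / 27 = 0.04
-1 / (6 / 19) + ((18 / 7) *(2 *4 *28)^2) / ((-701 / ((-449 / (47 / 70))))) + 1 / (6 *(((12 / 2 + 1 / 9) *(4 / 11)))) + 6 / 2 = 486626555983 / 3953640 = 123083.17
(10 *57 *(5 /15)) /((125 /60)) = 456 /5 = 91.20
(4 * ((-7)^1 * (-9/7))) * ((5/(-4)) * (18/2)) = -405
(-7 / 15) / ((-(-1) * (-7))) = 1 / 15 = 0.07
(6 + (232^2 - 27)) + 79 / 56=53804.41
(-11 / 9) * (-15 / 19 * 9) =165 / 19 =8.68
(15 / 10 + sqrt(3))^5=5643 / 32 + 1629 * sqrt(3) / 16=352.69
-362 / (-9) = 362 / 9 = 40.22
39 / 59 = 0.66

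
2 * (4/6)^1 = 4/3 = 1.33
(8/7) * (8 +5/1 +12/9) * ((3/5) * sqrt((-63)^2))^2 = 585144/25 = 23405.76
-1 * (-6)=6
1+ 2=3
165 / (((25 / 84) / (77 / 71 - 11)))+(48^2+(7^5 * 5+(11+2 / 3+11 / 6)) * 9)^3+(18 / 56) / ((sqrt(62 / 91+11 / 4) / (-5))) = 1240503915252063840651 / 2840 - 45 * sqrt(113659) / 17486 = 436797153257768957.11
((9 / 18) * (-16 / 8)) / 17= -1 / 17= -0.06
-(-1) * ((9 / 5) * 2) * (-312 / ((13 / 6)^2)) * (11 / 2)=-85536 / 65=-1315.94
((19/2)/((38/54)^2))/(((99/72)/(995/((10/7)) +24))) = 190998/19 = 10052.53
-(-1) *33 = 33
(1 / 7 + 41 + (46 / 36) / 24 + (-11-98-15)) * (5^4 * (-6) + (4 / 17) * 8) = 7977461741 / 25704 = 310358.77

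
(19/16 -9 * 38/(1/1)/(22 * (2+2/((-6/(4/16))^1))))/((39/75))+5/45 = -13.20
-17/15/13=-17/195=-0.09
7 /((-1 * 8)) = -0.88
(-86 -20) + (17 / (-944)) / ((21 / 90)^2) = -106.33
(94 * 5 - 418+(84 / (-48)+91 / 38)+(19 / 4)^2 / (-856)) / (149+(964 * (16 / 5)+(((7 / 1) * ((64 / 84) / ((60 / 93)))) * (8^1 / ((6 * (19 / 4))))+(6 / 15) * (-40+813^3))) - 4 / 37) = 22798120725 / 93132169550233984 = 0.00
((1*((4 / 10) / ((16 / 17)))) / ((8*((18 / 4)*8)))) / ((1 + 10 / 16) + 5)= 0.00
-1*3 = -3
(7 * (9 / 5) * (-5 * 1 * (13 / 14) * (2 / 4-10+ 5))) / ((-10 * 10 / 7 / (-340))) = 125307 / 20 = 6265.35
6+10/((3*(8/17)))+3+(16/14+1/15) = 2421/140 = 17.29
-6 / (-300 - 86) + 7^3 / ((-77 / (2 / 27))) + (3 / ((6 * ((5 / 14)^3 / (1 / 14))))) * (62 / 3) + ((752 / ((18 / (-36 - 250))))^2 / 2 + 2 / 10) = 1534397440910846 / 21495375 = 71382678.41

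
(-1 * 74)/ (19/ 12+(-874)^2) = -888/ 9166531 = -0.00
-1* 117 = -117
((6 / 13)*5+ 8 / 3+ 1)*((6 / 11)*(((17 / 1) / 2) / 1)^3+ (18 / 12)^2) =576209 / 286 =2014.72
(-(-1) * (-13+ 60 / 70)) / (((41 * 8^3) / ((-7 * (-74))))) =-3145 / 10496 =-0.30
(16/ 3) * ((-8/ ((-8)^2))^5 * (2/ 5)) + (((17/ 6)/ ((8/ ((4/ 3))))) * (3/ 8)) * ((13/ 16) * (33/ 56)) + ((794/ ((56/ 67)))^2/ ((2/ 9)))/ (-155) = -2445135597427/ 93327360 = -26199.56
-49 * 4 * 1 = -196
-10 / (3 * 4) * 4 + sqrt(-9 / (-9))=-2.33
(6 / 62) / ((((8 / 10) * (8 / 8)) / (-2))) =-15 / 62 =-0.24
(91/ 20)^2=8281/ 400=20.70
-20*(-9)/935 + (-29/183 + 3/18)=4579/22814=0.20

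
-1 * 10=-10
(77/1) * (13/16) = 1001/16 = 62.56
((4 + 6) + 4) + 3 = 17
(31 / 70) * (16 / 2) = 124 / 35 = 3.54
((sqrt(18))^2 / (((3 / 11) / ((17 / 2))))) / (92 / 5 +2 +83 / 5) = 15.16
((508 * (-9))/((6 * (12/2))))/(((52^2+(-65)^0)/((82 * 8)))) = -83312/2705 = -30.80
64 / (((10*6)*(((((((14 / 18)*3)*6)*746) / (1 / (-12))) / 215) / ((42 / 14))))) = -43 / 7833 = -0.01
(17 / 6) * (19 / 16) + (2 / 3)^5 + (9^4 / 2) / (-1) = -25481981 / 7776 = -3277.00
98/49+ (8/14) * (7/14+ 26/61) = 2.53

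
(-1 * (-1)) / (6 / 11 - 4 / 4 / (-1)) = 11 / 17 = 0.65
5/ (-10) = -1/ 2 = -0.50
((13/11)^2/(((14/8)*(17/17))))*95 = 64220/847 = 75.82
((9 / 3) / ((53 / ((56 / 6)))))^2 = 784 / 2809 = 0.28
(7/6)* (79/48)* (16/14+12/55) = 10349/3960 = 2.61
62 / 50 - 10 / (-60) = 211 / 150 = 1.41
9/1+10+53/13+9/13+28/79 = 24775/1027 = 24.12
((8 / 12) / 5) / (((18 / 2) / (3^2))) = 2 / 15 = 0.13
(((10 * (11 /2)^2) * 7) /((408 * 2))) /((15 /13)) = 11011 /4896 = 2.25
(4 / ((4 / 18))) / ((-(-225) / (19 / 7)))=38 / 175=0.22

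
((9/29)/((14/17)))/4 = 153/1624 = 0.09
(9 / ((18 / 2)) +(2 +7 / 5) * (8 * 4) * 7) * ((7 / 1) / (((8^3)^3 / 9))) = 240219 / 671088640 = 0.00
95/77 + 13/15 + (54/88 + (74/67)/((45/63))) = 263749/61908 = 4.26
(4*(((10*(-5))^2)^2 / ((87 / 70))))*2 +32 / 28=24500000696 / 609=40229886.20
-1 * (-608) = 608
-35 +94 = 59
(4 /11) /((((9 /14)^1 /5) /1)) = 280 /99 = 2.83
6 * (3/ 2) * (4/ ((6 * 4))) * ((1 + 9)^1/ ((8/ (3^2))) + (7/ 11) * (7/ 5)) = 8013/ 440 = 18.21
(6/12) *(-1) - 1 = -3/2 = -1.50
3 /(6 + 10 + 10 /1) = 3 /26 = 0.12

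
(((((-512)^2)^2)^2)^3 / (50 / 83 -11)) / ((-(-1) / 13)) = -113631962710373204447053551870680396472087807937192491043401544761344 / 863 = -131670872202054698084650700000000000000000000000000000000000000000.00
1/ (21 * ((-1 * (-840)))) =1/ 17640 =0.00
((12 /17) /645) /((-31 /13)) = -52 /113305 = -0.00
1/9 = 0.11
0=0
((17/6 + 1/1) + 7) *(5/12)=4.51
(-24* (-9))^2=46656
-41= -41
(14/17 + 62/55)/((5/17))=1824/275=6.63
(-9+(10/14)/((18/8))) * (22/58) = -6017/1827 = -3.29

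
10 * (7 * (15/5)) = 210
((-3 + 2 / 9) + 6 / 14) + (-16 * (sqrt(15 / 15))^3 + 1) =-1093 / 63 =-17.35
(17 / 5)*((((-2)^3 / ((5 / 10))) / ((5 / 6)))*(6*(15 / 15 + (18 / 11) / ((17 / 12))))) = -844.10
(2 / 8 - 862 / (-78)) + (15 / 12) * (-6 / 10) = 823 / 78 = 10.55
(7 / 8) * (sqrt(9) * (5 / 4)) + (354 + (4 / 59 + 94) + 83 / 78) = 33312085 / 73632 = 452.41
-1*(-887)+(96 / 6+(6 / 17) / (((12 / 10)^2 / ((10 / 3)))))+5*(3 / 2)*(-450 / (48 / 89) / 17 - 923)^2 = 2359781389199 / 332928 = 7087963.13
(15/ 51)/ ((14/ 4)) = 10/ 119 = 0.08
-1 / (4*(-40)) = 1 / 160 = 0.01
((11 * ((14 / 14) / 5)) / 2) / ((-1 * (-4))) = 11 / 40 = 0.28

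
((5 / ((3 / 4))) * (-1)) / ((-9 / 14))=280 / 27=10.37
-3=-3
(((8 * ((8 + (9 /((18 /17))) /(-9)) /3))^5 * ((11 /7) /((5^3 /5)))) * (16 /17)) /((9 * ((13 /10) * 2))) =5954307088007168 /998899160805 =5960.87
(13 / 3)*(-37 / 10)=-481 / 30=-16.03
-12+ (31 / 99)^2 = -116651 / 9801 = -11.90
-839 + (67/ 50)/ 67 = -41949/ 50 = -838.98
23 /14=1.64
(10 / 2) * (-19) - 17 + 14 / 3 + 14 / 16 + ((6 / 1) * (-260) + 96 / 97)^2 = 548824716229 / 225816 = 2430406.69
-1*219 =-219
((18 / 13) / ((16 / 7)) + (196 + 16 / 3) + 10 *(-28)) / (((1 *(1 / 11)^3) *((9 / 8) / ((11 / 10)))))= -71316311 / 702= -101590.19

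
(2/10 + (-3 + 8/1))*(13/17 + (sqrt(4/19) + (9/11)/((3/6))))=52*sqrt(19)/95 + 11674/935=14.87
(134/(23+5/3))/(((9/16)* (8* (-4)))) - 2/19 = -1717/4218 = -0.41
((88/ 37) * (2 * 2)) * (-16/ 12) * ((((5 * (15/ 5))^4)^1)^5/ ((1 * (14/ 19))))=-5724405922978817265926641.00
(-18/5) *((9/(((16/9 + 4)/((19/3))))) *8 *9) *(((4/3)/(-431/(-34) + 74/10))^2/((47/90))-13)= 1182208057545708/35586378295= 33220.80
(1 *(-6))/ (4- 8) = 3/ 2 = 1.50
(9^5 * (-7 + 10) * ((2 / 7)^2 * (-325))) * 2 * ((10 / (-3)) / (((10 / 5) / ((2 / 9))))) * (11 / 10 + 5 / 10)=272937600 / 49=5570155.10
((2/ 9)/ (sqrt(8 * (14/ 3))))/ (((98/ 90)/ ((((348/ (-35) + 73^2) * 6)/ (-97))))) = -558501 * sqrt(21)/ 232897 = -10.99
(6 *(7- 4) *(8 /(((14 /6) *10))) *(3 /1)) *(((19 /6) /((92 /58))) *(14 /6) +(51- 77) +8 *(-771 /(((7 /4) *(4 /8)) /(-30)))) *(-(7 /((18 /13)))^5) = -156082062151889237 /12072240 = -12929005897.16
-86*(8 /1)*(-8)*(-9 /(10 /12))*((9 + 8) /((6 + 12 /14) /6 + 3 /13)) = -459793152 /625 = -735669.04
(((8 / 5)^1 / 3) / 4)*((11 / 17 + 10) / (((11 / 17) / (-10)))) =-21.94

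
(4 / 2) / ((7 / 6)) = 12 / 7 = 1.71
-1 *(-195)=195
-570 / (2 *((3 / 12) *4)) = -285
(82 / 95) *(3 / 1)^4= 69.92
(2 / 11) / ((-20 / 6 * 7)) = -3 / 385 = -0.01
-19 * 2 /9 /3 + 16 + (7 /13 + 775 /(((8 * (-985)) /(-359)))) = 27901531 /553176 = 50.44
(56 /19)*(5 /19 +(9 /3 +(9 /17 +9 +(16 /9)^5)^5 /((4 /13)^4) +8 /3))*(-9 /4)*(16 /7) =-1046006385186263760041295909367561701052396 /40885756266975428616579439535097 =-25583637938.75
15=15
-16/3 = -5.33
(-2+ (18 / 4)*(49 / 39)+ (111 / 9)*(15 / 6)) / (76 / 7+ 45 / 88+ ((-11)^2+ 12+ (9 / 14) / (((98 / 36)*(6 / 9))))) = 40597480 / 170364129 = 0.24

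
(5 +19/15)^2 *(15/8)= 73.63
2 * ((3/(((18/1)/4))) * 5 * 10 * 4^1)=800/3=266.67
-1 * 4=-4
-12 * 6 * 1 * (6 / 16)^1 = -27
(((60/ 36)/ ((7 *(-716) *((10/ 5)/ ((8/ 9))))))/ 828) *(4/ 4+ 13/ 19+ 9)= -145/ 76032756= -0.00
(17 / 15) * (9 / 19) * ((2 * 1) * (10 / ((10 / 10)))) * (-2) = -408 / 19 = -21.47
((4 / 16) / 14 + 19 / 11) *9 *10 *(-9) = -435375 / 308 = -1413.56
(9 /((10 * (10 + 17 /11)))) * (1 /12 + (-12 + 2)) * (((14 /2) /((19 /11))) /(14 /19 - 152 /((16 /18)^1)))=302379 /16433800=0.02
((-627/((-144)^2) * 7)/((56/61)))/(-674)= 12749/37269504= 0.00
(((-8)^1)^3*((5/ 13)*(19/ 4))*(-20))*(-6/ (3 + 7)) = -145920/ 13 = -11224.62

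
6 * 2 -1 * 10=2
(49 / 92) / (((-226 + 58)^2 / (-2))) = -1 / 26496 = -0.00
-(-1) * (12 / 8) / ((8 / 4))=3 / 4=0.75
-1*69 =-69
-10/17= -0.59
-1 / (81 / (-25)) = 25 / 81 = 0.31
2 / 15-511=-7663 / 15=-510.87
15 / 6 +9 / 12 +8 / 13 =201 / 52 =3.87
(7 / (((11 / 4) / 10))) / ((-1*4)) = -6.36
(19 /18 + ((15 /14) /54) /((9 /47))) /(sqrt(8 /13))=2629 * sqrt(26) /9072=1.48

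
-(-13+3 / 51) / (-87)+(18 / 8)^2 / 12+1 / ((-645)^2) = 3585196327 / 13126420800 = 0.27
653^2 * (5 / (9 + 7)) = 2132045 / 16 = 133252.81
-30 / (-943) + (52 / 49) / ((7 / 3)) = 157398 / 323449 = 0.49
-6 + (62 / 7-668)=-4656 / 7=-665.14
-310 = -310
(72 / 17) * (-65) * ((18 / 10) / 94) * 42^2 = -7429968 / 799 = -9299.08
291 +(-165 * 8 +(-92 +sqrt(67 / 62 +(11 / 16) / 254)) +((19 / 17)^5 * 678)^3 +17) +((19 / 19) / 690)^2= 9 * sqrt(13267690) / 31496 +2252635828265790249858030160829393 / 1362799614823823299047300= 1652947216.29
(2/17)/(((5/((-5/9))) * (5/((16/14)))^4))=-0.00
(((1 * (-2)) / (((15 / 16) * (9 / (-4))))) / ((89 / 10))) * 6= 512 / 801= 0.64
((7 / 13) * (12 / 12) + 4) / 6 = 0.76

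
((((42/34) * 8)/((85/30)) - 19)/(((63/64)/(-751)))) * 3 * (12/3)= 861883648/6069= 142014.11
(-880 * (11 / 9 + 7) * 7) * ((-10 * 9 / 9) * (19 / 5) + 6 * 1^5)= 14586880 / 9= 1620764.44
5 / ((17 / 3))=15 / 17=0.88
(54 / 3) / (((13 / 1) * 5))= 18 / 65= 0.28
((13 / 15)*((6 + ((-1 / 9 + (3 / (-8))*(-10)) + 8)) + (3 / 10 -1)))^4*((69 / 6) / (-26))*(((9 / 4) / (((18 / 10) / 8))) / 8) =-4367044228634587331 / 170061120000000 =-25679.26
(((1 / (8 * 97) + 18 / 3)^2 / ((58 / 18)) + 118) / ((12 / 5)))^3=1434934475629341099818473487125 / 9202547322087728052436992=155927.96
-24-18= -42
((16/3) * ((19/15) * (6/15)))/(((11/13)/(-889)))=-7026656/2475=-2839.05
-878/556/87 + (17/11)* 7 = 2873305/266046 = 10.80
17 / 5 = 3.40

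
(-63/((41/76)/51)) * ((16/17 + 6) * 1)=-1694952/41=-41340.29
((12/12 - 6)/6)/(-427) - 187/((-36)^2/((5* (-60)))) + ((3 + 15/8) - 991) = -86959651/92232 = -942.84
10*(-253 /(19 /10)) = -25300 /19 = -1331.58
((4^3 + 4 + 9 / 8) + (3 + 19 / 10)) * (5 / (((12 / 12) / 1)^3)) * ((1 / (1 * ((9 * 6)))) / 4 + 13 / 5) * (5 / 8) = 925477 / 1536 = 602.52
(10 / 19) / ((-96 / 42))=-35 / 152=-0.23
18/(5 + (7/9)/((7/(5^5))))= 81/1585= 0.05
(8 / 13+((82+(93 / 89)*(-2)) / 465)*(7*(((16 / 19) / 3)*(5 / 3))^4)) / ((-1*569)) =-61918866003496 / 52349557553106489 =-0.00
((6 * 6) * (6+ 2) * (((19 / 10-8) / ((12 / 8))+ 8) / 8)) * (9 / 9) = 708 / 5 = 141.60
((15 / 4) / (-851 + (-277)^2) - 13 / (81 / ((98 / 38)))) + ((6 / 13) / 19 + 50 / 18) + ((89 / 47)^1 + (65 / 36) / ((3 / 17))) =14.51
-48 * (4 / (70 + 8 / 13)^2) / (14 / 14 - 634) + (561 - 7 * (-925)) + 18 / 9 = 312865079962 / 44453691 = 7038.00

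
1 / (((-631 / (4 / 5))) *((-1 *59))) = 4 / 186145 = 0.00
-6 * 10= -60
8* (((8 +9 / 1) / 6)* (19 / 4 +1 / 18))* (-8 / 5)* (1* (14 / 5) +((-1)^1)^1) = -23528 / 75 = -313.71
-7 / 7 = -1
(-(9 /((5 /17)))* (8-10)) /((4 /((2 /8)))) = 153 /40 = 3.82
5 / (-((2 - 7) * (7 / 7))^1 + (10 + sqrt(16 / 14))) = 525 / 1567 - 10 * sqrt(14) / 1567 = 0.31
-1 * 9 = -9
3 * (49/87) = 49/29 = 1.69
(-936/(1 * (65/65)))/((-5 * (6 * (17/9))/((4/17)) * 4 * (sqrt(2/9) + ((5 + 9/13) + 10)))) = 985608/15903755- 355914 * sqrt(2)/270363835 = 0.06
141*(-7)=-987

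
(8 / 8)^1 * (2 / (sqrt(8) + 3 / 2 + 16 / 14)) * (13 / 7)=-1924 / 199 + 1456 * sqrt(2) / 199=0.68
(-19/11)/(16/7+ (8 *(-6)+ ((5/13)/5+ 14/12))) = 10374/267091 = 0.04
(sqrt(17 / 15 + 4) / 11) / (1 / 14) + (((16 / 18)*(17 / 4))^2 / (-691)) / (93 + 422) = -1156 / 28825065 + 14*sqrt(1155) / 165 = 2.88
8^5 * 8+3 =262147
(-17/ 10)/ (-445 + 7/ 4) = 34/ 8865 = 0.00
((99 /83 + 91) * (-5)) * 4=-153040 /83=-1843.86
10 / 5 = 2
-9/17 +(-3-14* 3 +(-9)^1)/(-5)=873/85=10.27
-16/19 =-0.84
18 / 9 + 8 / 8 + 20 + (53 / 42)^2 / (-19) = 768059 / 33516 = 22.92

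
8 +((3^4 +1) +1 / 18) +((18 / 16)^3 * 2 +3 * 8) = 269345 / 2304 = 116.90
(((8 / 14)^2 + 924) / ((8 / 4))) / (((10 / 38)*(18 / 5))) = 487.84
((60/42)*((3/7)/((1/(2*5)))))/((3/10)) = 1000/49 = 20.41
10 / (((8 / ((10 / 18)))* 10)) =5 / 72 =0.07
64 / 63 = 1.02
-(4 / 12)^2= -1 / 9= -0.11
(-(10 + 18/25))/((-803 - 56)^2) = -268/18447025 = -0.00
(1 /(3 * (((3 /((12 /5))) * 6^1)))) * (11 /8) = 11 /180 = 0.06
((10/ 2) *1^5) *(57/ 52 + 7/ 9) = 4385/ 468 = 9.37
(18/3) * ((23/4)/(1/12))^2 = 28566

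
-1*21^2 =-441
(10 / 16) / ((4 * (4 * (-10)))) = -1 / 256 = -0.00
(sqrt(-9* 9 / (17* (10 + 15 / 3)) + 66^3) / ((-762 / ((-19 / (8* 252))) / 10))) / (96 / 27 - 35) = -0.00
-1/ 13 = -0.08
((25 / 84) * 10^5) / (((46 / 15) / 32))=50000000 / 161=310559.01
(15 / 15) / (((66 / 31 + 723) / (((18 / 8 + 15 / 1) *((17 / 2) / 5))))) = 12121 / 299720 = 0.04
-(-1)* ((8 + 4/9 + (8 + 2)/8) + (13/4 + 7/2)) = 148/9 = 16.44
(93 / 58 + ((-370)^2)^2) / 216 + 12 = 1087013530429 / 12528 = 86766724.97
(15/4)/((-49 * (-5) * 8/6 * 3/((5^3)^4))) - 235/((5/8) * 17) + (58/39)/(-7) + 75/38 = 934191.22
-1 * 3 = -3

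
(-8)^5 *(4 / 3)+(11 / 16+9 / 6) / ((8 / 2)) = -8388503 / 192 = -43690.12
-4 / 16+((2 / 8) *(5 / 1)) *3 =3.50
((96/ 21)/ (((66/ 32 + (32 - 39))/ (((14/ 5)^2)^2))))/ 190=-1404928/ 4690625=-0.30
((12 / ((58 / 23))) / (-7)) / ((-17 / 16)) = 2208 / 3451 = 0.64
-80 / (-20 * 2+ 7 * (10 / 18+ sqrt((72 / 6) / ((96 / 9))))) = 272160 * sqrt(2) / 809279+ 1872000 / 809279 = 2.79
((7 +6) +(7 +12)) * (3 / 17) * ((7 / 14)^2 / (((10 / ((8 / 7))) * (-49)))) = -96 / 29155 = -0.00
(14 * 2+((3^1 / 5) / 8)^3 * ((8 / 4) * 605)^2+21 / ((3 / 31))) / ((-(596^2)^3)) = -552107 / 28685176895179325440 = -0.00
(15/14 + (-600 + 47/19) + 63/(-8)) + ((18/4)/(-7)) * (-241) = -68309/152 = -449.40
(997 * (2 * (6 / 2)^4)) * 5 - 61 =807509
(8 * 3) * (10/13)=240/13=18.46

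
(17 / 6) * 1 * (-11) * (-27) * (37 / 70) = 62271 / 140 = 444.79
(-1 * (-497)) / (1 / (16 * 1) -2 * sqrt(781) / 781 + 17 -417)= -39741066288 / 31979762957 + 254464 * sqrt(781) / 31979762957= -1.24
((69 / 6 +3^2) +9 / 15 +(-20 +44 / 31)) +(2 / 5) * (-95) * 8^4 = -48250099 / 310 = -155645.48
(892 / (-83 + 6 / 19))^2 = 287234704 / 2468041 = 116.38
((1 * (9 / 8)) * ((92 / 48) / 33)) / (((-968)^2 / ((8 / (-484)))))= -23 / 19954863104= -0.00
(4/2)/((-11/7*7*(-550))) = 1/3025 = 0.00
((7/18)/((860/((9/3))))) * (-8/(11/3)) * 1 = -7/2365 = -0.00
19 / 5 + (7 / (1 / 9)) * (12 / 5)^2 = 9167 / 25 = 366.68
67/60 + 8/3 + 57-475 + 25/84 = -86923/210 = -413.92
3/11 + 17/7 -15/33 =173/77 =2.25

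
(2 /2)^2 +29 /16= 45 /16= 2.81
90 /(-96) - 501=-8031 /16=-501.94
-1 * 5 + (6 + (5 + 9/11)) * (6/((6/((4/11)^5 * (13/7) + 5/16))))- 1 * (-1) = -16594159/99207416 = -0.17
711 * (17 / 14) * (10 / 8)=60435 / 56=1079.20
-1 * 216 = -216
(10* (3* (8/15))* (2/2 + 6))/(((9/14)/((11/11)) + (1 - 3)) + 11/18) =-7056/47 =-150.13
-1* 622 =-622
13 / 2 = 6.50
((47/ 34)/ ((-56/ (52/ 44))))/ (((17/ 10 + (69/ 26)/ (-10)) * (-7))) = 39715/ 13671196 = 0.00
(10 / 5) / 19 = 2 / 19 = 0.11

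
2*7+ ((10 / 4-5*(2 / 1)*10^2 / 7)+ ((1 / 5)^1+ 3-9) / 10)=-22214 / 175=-126.94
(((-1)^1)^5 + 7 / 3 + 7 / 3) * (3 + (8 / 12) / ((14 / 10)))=803 / 63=12.75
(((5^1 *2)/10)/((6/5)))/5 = 1/6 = 0.17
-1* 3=-3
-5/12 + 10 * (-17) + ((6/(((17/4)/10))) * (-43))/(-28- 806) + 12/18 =-1597597/9452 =-169.02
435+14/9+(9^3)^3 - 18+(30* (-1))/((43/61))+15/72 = 1199454998677/3096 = 387420865.21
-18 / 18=-1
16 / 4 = 4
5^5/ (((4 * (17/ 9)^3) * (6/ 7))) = 5315625/ 39304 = 135.24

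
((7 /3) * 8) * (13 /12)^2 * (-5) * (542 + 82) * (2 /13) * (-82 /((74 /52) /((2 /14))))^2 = -61454132480 /86247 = -712536.46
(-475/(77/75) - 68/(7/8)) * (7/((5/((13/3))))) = -540917/165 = -3278.28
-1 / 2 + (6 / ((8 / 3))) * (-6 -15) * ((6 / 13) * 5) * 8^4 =-11612173 / 26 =-446622.04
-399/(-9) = 133/3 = 44.33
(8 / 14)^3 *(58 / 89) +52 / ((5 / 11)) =17480004 / 152635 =114.52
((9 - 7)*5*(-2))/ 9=-20/ 9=-2.22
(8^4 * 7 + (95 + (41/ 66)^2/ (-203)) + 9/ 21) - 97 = 25352340851/ 884268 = 28670.43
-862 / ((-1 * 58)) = 431 / 29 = 14.86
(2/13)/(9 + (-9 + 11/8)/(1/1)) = 16/143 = 0.11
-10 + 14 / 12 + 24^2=3403 / 6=567.17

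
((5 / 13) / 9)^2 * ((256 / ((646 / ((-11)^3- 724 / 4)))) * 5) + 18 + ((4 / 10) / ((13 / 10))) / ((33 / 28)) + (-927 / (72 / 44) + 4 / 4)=-1991272669 / 3602742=-552.71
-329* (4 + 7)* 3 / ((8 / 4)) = -10857 / 2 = -5428.50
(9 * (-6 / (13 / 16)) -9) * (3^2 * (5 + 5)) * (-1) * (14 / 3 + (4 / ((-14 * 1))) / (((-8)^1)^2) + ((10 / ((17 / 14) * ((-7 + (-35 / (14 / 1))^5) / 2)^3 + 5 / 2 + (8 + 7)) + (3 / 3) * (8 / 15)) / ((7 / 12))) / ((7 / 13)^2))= 61994425482592407333 / 1168001844038288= 53077.34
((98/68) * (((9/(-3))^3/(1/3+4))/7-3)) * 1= -1239/221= -5.61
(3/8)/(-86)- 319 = -219475/688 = -319.00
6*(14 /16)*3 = 63 /4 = 15.75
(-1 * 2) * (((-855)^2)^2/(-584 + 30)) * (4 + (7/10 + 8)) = 13573697785875/554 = 24501259541.29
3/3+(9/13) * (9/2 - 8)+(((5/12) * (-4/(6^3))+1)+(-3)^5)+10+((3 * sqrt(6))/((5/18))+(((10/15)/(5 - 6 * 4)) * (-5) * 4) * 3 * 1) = -37025039/160056+54 * sqrt(6)/5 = -204.87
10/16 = 5/8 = 0.62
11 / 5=2.20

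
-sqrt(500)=-10* sqrt(5)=-22.36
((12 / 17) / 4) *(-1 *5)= -15 / 17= -0.88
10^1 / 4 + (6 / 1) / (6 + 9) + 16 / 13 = 537 / 130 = 4.13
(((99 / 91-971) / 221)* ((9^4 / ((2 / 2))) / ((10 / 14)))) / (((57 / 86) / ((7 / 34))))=-58101727194 / 4639895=-12522.21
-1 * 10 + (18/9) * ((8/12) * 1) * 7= -2/3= -0.67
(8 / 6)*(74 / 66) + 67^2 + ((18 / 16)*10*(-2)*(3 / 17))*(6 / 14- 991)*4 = 238248341 / 11781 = 20223.10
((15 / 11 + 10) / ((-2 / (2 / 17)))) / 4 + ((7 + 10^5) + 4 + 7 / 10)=374043133 / 3740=100011.53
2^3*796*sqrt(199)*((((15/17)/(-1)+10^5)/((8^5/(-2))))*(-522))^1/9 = 9810613435*sqrt(199)/4352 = 31800490.24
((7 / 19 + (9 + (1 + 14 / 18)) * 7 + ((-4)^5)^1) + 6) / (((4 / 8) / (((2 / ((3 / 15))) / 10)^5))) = -322228 / 171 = -1884.37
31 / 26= 1.19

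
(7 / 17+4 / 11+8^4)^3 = 449625863618794673 / 6539203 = 68758511338.28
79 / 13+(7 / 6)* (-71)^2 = 459205 / 78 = 5887.24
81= 81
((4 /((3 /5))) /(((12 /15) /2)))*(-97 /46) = -2425 /69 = -35.14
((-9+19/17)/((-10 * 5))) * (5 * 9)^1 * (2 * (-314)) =-378684/85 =-4455.11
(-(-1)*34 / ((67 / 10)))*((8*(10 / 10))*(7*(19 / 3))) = 361760 / 201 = 1799.80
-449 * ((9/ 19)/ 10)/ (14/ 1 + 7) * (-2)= 1347/ 665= 2.03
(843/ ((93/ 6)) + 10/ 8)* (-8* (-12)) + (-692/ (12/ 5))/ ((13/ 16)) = 6028424/ 1209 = 4986.29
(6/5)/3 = 2/5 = 0.40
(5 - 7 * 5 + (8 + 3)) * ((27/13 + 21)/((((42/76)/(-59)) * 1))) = 4259800/91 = 46810.99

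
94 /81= 1.16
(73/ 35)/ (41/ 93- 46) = -6789/ 148295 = -0.05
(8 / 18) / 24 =1 / 54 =0.02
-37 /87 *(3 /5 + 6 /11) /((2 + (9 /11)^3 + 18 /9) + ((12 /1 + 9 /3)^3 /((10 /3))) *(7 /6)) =-376068 /915412115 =-0.00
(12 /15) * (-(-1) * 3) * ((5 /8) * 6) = 9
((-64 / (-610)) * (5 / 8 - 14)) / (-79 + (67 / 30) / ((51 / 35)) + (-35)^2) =-130968 / 107099225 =-0.00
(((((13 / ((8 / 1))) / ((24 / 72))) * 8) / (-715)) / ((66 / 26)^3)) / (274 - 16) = -2197 / 169982010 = -0.00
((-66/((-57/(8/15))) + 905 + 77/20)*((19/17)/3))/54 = 1036793/165240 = 6.27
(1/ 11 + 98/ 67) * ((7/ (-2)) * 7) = -56105/ 1474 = -38.06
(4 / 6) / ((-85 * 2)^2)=1 / 43350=0.00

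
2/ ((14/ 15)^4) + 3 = 108249/ 19208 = 5.64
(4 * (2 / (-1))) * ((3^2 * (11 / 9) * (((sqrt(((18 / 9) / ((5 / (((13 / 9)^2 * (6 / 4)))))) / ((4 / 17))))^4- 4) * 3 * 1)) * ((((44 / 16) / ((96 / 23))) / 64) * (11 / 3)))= -216976647877 / 895795200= -242.22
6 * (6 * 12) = 432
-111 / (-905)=111 / 905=0.12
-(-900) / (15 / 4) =240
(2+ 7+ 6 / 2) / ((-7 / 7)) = -12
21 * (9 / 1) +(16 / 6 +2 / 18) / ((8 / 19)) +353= 39499 / 72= 548.60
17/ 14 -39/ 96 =181/ 224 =0.81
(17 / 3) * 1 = 17 / 3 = 5.67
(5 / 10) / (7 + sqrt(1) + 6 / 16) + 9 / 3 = 3.06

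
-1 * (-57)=57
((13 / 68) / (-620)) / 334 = -13 / 14081440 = -0.00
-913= -913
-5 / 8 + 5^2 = 195 / 8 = 24.38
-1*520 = -520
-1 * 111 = -111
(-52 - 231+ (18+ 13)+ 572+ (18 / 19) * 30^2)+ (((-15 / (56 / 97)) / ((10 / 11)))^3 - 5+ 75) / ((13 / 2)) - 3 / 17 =-7103896324547 / 2949646336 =-2408.39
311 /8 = 38.88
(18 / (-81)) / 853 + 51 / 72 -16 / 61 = 1670051 / 3746376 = 0.45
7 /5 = 1.40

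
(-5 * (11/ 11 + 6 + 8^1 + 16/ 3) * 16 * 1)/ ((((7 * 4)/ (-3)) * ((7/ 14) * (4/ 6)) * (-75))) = -244/ 35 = -6.97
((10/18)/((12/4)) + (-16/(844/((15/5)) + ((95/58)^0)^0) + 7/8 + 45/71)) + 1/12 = 22350551/12989592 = 1.72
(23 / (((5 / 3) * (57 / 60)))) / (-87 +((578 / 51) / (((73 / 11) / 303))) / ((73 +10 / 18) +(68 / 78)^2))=-0.18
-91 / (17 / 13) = -1183 / 17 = -69.59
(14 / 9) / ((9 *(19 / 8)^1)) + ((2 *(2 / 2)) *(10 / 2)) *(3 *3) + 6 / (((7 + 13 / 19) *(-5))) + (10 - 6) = 52756247 / 561735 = 93.92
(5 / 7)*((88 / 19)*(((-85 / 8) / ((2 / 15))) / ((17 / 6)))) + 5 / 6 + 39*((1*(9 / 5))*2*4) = 1872859 / 3990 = 469.39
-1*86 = -86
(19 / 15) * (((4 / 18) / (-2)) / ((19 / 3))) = -1 / 45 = -0.02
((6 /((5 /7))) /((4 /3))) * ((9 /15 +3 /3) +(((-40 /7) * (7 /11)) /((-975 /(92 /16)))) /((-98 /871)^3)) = -3134485311 /36975400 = -84.77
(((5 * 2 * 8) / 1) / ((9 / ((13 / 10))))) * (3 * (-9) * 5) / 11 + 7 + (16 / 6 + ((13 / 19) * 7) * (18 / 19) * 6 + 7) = -1166606 / 11913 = -97.93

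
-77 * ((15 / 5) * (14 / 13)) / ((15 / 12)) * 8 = -103488 / 65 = -1592.12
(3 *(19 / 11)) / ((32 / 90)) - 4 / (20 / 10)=2213 / 176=12.57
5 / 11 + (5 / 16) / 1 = 135 / 176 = 0.77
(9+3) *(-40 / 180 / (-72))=0.04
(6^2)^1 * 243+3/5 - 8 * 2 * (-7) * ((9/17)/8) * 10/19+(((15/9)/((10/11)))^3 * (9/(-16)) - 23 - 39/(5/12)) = 1070698151/124032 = 8632.43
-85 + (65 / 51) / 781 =-3385570 / 39831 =-85.00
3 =3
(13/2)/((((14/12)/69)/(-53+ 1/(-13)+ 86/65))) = -696348/35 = -19895.66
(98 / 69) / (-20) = -49 / 690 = -0.07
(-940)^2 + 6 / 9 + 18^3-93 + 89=889428.67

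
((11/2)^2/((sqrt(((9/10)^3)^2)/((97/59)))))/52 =1467125/1118286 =1.31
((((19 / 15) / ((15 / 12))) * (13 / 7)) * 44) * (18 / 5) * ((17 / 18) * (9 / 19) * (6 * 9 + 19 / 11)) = 6502704 / 875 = 7431.66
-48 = -48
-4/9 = -0.44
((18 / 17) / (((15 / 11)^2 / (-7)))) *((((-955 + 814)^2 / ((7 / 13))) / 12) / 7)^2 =-898061370921 / 1166200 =-770074.92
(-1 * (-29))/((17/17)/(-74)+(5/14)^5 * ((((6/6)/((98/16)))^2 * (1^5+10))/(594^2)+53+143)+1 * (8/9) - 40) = -2777744411791272/3638440607993461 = -0.76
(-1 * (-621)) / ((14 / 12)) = 3726 / 7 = 532.29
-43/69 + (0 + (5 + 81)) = 5891/69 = 85.38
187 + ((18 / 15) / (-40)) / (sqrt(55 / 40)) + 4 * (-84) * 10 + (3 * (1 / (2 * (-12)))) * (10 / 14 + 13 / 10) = -1777021 / 560 - 3 * sqrt(22) / 550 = -3173.28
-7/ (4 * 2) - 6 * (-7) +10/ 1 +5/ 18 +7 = 4205/ 72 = 58.40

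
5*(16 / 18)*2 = 80 / 9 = 8.89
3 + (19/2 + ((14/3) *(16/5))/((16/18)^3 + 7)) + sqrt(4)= 923039/56150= 16.44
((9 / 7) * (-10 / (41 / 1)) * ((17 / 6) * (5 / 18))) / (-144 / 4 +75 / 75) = 85 / 12054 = 0.01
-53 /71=-0.75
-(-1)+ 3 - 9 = -5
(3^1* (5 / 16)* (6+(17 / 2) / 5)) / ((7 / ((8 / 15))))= 11 / 20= 0.55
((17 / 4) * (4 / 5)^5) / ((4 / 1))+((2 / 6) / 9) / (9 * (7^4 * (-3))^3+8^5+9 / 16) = 0.35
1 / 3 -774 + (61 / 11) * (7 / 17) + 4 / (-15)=-2164478 / 2805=-771.65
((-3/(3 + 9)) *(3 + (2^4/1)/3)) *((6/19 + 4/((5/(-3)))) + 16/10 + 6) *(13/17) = -8.79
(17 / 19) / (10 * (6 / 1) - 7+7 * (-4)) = 17 / 475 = 0.04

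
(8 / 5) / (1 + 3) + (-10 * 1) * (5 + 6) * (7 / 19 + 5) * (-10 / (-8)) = -70087 / 95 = -737.76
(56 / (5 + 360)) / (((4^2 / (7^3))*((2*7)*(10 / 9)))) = 3087 / 14600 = 0.21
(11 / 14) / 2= 11 / 28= 0.39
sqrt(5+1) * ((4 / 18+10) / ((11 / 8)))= 18.21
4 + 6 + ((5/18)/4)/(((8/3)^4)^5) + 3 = 119903836481049187949/9223372036854775808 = 13.00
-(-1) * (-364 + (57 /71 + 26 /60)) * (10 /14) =-772687 /2982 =-259.12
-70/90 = -7/9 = -0.78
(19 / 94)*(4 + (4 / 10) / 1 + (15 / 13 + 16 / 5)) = 1.77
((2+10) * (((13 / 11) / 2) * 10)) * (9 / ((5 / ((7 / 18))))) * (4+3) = 347.45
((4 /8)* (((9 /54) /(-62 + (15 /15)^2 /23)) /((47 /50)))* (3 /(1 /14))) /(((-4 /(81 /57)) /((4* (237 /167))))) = 343413 /2833489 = 0.12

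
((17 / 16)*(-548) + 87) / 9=-1981 / 36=-55.03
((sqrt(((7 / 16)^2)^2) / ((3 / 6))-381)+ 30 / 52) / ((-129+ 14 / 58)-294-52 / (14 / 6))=128374561 / 150332416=0.85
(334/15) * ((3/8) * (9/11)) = 1503/220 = 6.83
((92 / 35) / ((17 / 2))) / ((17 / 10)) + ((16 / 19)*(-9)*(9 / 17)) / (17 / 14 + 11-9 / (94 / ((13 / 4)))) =-20762800 / 133799197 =-0.16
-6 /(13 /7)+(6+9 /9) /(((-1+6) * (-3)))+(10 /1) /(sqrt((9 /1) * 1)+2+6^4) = -936071 /253695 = -3.69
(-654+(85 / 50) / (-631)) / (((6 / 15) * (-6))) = 4126757 / 15144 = 272.50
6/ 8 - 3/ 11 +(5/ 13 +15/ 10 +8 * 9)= 42535/ 572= 74.36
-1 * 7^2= -49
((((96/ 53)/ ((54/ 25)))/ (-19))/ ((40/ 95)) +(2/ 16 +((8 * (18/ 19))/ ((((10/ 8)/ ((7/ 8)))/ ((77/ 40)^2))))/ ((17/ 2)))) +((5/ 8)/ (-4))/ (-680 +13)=959118587219/ 411061428000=2.33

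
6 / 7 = 0.86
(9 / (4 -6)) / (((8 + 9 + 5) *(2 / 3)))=-0.31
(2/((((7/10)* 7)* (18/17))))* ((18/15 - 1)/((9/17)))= 578/3969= 0.15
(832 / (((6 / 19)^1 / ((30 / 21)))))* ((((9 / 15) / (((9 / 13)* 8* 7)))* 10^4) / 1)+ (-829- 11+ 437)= 256702277 / 441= 582091.33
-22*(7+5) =-264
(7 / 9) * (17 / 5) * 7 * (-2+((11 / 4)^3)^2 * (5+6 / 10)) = 1146826919 / 25600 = 44797.93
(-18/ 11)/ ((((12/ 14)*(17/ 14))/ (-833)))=14406/ 11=1309.64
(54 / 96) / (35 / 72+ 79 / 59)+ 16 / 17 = 329339 / 263602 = 1.25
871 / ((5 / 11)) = 9581 / 5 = 1916.20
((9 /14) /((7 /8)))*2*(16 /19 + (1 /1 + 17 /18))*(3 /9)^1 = 3812 /2793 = 1.36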